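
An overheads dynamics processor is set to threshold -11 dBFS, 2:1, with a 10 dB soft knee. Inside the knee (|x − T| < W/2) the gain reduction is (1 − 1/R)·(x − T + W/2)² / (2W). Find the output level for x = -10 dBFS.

x − T + W/2 = -10 − (-11) + 5 = 6.
GR = (1 − 1/2) × 6² / 20 = 0.5 × 36 / 20 = 0.9 dB.
Output = -10 − 0.9 = -10.9 dBFS.

-10.9 dBFS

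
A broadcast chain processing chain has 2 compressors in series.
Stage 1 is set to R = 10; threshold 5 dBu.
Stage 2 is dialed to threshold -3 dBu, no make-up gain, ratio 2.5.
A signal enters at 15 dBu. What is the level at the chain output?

Stage 1: 10 dB above 5 dBu, reduced 10:1 to 1 dB above → 6 dBu.
Stage 2: overshoot 9 dB → 9/2.5 = 3.6 dB → 0.6 dBu.

0.6 dBu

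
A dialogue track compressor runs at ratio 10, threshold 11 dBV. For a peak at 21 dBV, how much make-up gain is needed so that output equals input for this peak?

9 dB

Without make-up, output = threshold + overshoot/10 = 11 + 1 = 12 dBV.
Gap to target: 9 dB.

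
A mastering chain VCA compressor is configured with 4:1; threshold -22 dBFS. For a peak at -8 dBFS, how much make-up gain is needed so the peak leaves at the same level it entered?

10.5 dB

The peak compresses to -22 + 14/4 = -18.5 dBFS.
To reach -8 dBFS requires -8 − (-18.5) = 10.5 dB of make-up.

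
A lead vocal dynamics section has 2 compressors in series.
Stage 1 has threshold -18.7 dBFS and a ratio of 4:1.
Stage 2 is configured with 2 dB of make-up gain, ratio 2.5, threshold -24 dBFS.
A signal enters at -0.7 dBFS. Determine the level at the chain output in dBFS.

Stage 1: overshoot 18 dB → 18/4 = 4.5 dB → -14.2 dBFS.
Stage 2: overshoot 9.8 dB → 9.8/2.5 = 3.92 dB → -20.08 dBFS; +2 dB make-up → -18.08 dBFS.

-18.08 dBFS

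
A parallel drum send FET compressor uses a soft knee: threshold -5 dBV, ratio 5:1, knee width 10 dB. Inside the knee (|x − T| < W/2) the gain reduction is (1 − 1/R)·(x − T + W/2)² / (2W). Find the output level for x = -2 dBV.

x − T + W/2 = -2 − (-5) + 5 = 8.
GR = (1 − 1/5) × 8² / 20 = 0.8 × 64 / 20 = 2.56 dB.
Output = -2 − 2.56 = -4.56 dBV.

-4.56 dBV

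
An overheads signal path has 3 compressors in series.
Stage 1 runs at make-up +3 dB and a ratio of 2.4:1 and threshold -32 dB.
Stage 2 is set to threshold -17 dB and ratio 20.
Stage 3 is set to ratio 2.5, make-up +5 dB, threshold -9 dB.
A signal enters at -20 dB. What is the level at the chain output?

Stage 1: overshoot 12 dB → 12/2.4 = 5 dB → -27 dB; +3 dB make-up → -24 dB.
Stage 2: -24 dB ≤ -17 dB, so stage 2 doesn't engage; output -24 dB.
Stage 3: -24 dB ≤ -9 dB, so stage 3 doesn't engage; make-up brings it to -19 dB.

-19 dB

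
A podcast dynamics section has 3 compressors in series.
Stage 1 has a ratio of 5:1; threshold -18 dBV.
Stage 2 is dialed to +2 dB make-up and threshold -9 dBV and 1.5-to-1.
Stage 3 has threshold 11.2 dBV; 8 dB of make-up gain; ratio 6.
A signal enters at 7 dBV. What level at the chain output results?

-3 dBV

Stage 1: 7 dBV is 25 dB over -18 dBV; at 5:1 that becomes 5 dB over, giving -13 dBV.
Stage 2: -13 dBV is at or below the -9 dBV threshold — no compression; make-up brings it to -11 dBV.
Stage 3: -11 dBV ≤ 11.2 dBV, so stage 3 doesn't engage; make-up brings it to -3 dBV.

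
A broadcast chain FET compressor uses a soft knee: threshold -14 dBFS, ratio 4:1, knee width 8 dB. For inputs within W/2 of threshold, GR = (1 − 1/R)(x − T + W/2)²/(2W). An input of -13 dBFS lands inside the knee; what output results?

x − T + W/2 = -13 − (-14) + 4 = 5.
GR = (1 − 1/4) × 5² / 16 = 0.75 × 25 / 16 = 1.171875 dB.
Output = -13 − 1.171875 = -14.171875 dBFS.

-14.171875 dBFS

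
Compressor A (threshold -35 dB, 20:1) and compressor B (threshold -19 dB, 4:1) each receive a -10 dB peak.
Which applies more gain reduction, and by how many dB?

A, by 17 dB

A: 25 dB over, compressed to 1.25 dB over, so 23.75 dB of GR.
B: 9 dB over, compressed to 2.25 dB over, so 6.75 dB of GR.
Difference: 17 dB in favour of A.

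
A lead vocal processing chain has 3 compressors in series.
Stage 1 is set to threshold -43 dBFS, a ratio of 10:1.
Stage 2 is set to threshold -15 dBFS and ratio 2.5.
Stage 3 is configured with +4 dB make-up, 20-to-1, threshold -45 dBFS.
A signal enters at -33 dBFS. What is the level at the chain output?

Stage 1: -33 dBFS is 10 dB over -43 dBFS; at 10:1 that becomes 1 dB over, giving -42 dBFS.
Stage 2: -42 dBFS is at or below the -15 dBFS threshold — no compression; output -42 dBFS.
Stage 3: -42 dBFS is 3 dB over -45 dBFS; at 20:1 that becomes 0.15 dB over, giving -44.85 dBFS; +4 dB make-up → -40.85 dBFS.

-40.85 dBFS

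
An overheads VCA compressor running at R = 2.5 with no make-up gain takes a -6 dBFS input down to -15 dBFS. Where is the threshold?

Input is 15 dB above T (since output overshoot × R = input overshoot: (-15 − T)·2.5 = -6 − T gives T = -21 dBFS).
Check: -21 + (-6 − (-21))/2.5 = -21 + 6 = -15 dBFS. ✓

-21 dBFS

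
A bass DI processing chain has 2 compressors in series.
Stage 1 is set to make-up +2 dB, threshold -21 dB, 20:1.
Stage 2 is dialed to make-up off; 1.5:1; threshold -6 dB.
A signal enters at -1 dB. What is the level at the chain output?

-18 dB

Stage 1: overshoot 20 dB → 20/20 = 1 dB → -20 dB; +2 dB make-up → -18 dB.
Stage 2: below threshold (-18 ≤ -6); passes unchanged; output -18 dB.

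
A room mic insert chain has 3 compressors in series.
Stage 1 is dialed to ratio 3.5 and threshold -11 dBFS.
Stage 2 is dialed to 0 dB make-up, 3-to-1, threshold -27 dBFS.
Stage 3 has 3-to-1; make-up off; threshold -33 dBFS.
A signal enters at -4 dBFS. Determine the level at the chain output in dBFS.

Stage 1: 7 dB above -11 dBFS, reduced 3.5:1 to 2 dB above → -9 dBFS.
Stage 2: overshoot 18 dB → 18/3 = 6 dB → -21 dBFS.
Stage 3: overshoot 12 dB → 12/3 = 4 dB → -29 dBFS.

-29 dBFS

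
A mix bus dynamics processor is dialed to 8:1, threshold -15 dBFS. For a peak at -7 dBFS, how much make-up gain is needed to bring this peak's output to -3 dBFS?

Overshoot 8 dB → 8/8 = 1 dB after compression, so the compressed level is -15 + 1 = -14 dBFS.
Make-up = target − compressed = -3 − (-14) = 11 dB.

11 dB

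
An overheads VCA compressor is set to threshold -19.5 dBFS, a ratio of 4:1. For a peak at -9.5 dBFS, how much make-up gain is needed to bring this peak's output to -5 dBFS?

12 dB

Overshoot 10 dB → 10/4 = 2.5 dB after compression, so the compressed level is -19.5 + 2.5 = -17 dBFS.
Make-up = target − compressed = -5 − (-17) = 12 dB.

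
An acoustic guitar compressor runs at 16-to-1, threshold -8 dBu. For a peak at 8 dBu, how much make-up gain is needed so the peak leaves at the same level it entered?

15 dB

Without make-up, output = threshold + overshoot/16 = -8 + 1 = -7 dBu.
Gap to target: 15 dB.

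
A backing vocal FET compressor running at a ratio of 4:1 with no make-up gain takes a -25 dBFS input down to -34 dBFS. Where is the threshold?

Let T be the threshold. Output overshoot = (input overshoot)/R, so -34 − T = (-25 − T)/4.
4·(-34 − T) = -25 − T → 3·T = -136 − (-25) = -111.
T = -111/3 = -37 dBFS.

-37 dBFS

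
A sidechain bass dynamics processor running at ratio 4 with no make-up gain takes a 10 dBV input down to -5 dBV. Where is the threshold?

Gain reduction = 10 − (-5) = 15 dB; output overshoot = GR / (R − 1) = 15 / 3 = 5 dB.
Threshold = output − output overshoot = -5 − 5 = -10 dBV.

-10 dBV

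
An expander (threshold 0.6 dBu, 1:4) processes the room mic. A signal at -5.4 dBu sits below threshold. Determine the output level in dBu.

-23.4 dBu

Undershoot = 0.6 − (-5.4) = 6 dB.
At 1:4, that expands to 24 dB under threshold.
Output = 0.6 − 24 = -23.4 dBu.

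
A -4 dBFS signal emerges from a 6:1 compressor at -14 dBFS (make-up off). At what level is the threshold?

Gain reduction = -4 − (-14) = 10 dB; output overshoot = GR / (R − 1) = 10 / 5 = 2 dB.
Threshold = output − output overshoot = -14 − 2 = -16 dBFS.

-16 dBFS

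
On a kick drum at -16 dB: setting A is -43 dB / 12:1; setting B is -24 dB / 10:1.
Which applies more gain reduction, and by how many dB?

A: GR = 27 − 27/12 = 24.75 dB.
B: GR = 8 − 8/10 = 7.2 dB.
A applies 17.55 dB more gain reduction.

A, by 17.55 dB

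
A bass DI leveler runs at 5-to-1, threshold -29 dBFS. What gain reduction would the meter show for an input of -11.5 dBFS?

14 dB

-11.5 dBFS exceeds the threshold by 17.5 dB.
At 5:1, output sits 17.5/5 = 3.5 dB above threshold.
So the signal is attenuated by 17.5 − 3.5 = 14 dB.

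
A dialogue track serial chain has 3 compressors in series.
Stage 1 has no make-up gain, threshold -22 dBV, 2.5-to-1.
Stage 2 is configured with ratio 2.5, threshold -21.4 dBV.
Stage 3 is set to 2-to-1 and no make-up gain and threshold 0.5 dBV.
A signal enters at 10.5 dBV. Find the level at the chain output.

-16.44 dBV

Stage 1: 32.5 dB above -22 dBV, reduced 2.5:1 to 13 dB above → -9 dBV.
Stage 2: overshoot 12.4 dB → 12.4/2.5 = 4.96 dB → -16.44 dBV.
Stage 3: below threshold (-16.44 ≤ 0.5); passes unchanged; output -16.44 dBV.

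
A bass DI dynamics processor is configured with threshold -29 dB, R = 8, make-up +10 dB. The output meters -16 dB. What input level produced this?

Stripping the +10 dB make-up gives -26 dB at the gain stage.
Post-compression overshoot = -26 − (-29) = 3 dB.
Undo the ratio: input overshoot = 3 × 8 = 24 dB, giving input = -5 dB.

-5 dB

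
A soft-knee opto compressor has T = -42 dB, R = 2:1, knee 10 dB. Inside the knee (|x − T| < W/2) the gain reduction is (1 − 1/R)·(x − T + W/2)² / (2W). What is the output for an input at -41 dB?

-41.9 dB

x − T + W/2 = -41 − (-42) + 5 = 6.
GR = (1 − 1/2) × 6² / 20 = 0.5 × 36 / 20 = 0.9 dB.
Output = -41 − 0.9 = -41.9 dB.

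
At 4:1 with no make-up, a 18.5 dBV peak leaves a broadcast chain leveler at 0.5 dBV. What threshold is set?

-5.5 dBV

Gain reduction = 18.5 − 0.5 = 18 dB; output overshoot = GR / (R − 1) = 18 / 3 = 6 dB.
Threshold = output − output overshoot = 0.5 − 6 = -5.5 dBV.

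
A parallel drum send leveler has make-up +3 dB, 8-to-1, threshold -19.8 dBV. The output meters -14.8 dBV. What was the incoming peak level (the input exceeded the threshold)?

Stripping the +3 dB make-up gives -17.8 dBV at the gain stage.
Post-compression overshoot = -17.8 − (-19.8) = 2 dB.
Before 8:1 compression the overshoot was 2 × 8 = 16 dB, so input = -19.8 + 16 = -3.8 dBV.

-3.8 dBV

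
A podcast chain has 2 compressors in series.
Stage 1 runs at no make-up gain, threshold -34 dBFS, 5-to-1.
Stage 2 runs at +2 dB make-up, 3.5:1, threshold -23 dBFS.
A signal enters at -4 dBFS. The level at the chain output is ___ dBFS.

-26 dBFS

Stage 1: overshoot 30 dB → 30/5 = 6 dB → -28 dBFS.
Stage 2: -28 dBFS is at or below the -23 dBFS threshold — no compression; make-up brings it to -26 dBFS.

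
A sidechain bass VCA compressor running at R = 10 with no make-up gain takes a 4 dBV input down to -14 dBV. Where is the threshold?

-16 dBV

Input is 20 dB above T (since output overshoot × R = input overshoot: (-14 − T)·10 = 4 − T gives T = -16 dBV).
Check: -16 + (4 − (-16))/10 = -16 + 2 = -14 dBV. ✓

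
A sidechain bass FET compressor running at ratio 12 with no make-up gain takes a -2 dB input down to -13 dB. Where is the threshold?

-14 dB

Input is 12 dB above T (since output overshoot × R = input overshoot: (-13 − T)·12 = -2 − T gives T = -14 dB).
Check: -14 + (-2 − (-14))/12 = -14 + 1 = -13 dB. ✓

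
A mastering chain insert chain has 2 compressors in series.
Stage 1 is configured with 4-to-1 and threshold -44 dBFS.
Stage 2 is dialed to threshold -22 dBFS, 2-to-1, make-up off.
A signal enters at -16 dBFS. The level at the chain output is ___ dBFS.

-37 dBFS

Stage 1: overshoot 28 dB → 28/4 = 7 dB → -37 dBFS.
Stage 2: below threshold (-37 ≤ -22); passes unchanged; output -37 dBFS.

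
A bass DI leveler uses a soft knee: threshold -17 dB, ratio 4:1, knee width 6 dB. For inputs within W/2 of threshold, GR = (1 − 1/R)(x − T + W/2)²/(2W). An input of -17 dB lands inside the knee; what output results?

-17.5625 dB

x − T + W/2 = -17 − (-17) + 3 = 3.
GR = (1 − 1/4) × 3² / 12 = 0.75 × 9 / 12 = 0.5625 dB.
Output = -17 − 0.5625 = -17.5625 dB.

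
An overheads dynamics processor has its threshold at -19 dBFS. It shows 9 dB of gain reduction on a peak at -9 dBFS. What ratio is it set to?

10:1

Input overshoot = -9 − (-19) = 10 dB.
Output overshoot = 10 − 9 = 1 dB.
Ratio = input overshoot / output overshoot = 10 / 1 = 10.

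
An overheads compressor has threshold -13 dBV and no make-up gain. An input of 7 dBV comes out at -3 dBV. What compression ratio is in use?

2:1

Input overshoot = 7 − (-13) = 20 dB; output overshoot = -3 − (-13) = 10 dB.
Ratio = 20 / 10 = 2.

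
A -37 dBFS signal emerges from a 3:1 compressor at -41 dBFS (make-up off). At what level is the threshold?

Gain reduction = -37 − (-41) = 4 dB; output overshoot = GR / (R − 1) = 4 / 2 = 2 dB.
Threshold = output − output overshoot = -41 − 2 = -43 dBFS.

-43 dBFS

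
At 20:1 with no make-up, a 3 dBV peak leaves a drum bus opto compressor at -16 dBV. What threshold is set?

-17 dBV

Input is 20 dB above T (since output overshoot × R = input overshoot: (-16 − T)·20 = 3 − T gives T = -17 dBV).
Check: -17 + (3 − (-17))/20 = -17 + 1 = -16 dBV. ✓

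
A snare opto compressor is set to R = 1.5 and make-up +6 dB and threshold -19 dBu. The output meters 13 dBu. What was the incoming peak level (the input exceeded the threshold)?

Remove make-up: 13 − 6 = 7 dBu.
The compressed level sits 7 − (-19) = 26 dB over threshold.
Input overshoot = R × output overshoot = 39 dB → input = -19 + 39 = 20 dBu.

20 dBu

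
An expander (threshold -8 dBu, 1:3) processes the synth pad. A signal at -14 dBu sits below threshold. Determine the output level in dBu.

-26 dBu

The input is 6 dB below the -8 dBu threshold.
A 1:3 expander multiplies undershoot by 3: 6 × 3 = 18 dB below threshold.
Output = -8 − 18 = -26 dBu.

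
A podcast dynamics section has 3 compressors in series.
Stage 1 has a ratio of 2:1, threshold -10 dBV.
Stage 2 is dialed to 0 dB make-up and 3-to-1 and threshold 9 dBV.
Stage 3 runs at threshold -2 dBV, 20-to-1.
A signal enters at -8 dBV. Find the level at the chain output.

-9 dBV

Stage 1: overshoot 2 dB → 2/2 = 1 dB → -9 dBV.
Stage 2: below threshold (-9 ≤ 9); passes unchanged; output -9 dBV.
Stage 3: -9 dBV ≤ -2 dBV, so stage 3 doesn't engage; output -9 dBV.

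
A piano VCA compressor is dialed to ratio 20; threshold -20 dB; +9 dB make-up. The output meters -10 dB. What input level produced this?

0 dB

Before make-up, the level was -10 − 9 = -19 dB.
That's 1 dB above the -20 dB threshold.
Input overshoot = R × output overshoot = 20 dB → input = -20 + 20 = 0 dB.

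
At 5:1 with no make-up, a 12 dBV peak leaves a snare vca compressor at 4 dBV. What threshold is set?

Gain reduction = 12 − 4 = 8 dB; output overshoot = GR / (R − 1) = 8 / 4 = 2 dB.
Threshold = output − output overshoot = 4 − 2 = 2 dBV.

2 dBV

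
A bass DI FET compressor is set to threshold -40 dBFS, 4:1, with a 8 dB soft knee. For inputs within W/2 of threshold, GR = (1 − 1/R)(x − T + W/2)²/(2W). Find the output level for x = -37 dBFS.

-39.296875 dBFS

x − T + W/2 = -37 − (-40) + 4 = 7.
GR = (1 − 1/4) × 7² / 16 = 0.75 × 49 / 16 = 2.296875 dB.
Output = -37 − 2.296875 = -39.296875 dBFS.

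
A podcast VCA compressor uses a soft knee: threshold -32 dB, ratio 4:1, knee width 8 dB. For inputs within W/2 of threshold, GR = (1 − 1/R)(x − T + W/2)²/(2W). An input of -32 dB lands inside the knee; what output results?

x − T + W/2 = -32 − (-32) + 4 = 4.
GR = (1 − 1/4) × 4² / 16 = 0.75 × 16 / 16 = 0.75 dB.
Output = -32 − 0.75 = -32.75 dB.

-32.75 dB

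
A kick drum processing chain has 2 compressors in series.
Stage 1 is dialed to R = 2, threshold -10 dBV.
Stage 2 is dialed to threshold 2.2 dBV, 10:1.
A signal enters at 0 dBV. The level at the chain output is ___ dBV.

Stage 1: overshoot 10 dB → 10/2 = 5 dB → -5 dBV.
Stage 2: -5 dBV is at or below the 2.2 dBV threshold — no compression; output -5 dBV.

-5 dBV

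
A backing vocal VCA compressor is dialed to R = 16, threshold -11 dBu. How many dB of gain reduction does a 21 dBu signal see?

Overshoot = 21 − (-11) = 32 dB.
After 16:1 compression the overshoot becomes 32/16 = 2 dB.
GR = overshoot in − overshoot out = 32 − 2 = 30 dB.

30 dB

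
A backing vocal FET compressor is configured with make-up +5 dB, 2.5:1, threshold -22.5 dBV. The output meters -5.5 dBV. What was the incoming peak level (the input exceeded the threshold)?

Remove make-up: -5.5 − 5 = -10.5 dBV.
Post-compression overshoot = -10.5 − (-22.5) = 12 dB.
Input overshoot = R × output overshoot = 30 dB → input = -22.5 + 30 = 7.5 dBV.

7.5 dBV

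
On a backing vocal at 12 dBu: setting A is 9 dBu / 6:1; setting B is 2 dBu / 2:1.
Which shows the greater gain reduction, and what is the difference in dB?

B, by 2.5 dB

A: 3 dB over, compressed to 0.5 dB over, so 2.5 dB of GR.
B: 10 dB over, compressed to 5 dB over, so 5 dB of GR.
B applies 2.5 dB more gain reduction.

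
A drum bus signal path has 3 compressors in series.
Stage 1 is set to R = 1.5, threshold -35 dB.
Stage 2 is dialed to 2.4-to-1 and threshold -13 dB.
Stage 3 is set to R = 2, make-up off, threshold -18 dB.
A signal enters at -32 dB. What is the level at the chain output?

Stage 1: 3 dB above -35 dB, reduced 1.5:1 to 2 dB above → -33 dB.
Stage 2: -33 dB is at or below the -13 dB threshold — no compression; output -33 dB.
Stage 3: -33 dB is at or below the -18 dB threshold — no compression; output -33 dB.

-33 dB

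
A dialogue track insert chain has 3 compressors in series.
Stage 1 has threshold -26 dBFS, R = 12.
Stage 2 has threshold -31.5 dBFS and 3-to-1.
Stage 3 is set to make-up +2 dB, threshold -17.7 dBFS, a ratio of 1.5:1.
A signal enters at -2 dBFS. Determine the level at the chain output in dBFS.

Stage 1: overshoot 24 dB → 24/12 = 2 dB → -24 dBFS.
Stage 2: -24 dBFS is 7.5 dB over -31.5 dBFS; at 3:1 that becomes 2.5 dB over, giving -29 dBFS.
Stage 3: -29 dBFS is at or below the -17.7 dBFS threshold — no compression; make-up brings it to -27 dBFS.

-27 dBFS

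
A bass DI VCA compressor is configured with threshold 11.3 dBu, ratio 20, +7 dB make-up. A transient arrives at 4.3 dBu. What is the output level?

11.3 dBu

4.3 dBu is 7 dB below the 11.3 dBu threshold, so no gain reduction is applied.
Make-up gain adds 7 dB: 4.3 + 7 = 11.3 dBu.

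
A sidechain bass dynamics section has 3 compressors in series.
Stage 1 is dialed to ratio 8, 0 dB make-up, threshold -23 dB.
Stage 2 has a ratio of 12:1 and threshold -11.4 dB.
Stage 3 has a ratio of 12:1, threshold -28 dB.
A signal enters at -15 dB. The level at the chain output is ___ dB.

Stage 1: 8 dB above -23 dB, reduced 8:1 to 1 dB above → -22 dB.
Stage 2: -22 dB is at or below the -11.4 dB threshold — no compression; output -22 dB.
Stage 3: -22 dB is 6 dB over -28 dB; at 12:1 that becomes 0.5 dB over, giving -27.5 dB.

-27.5 dB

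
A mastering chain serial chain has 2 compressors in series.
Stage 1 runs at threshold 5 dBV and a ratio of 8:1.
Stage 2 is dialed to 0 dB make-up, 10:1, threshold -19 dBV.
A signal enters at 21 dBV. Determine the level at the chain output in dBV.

Stage 1: 21 dBV is 16 dB over 5 dBV; at 8:1 that becomes 2 dB over, giving 7 dBV.
Stage 2: 7 dBV is 26 dB over -19 dBV; at 10:1 that becomes 2.6 dB over, giving -16.4 dBV.

-16.4 dBV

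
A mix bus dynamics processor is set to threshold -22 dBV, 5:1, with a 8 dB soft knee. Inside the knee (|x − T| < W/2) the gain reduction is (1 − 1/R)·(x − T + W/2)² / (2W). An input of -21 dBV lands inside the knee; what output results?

-22.25 dBV

x − T + W/2 = -21 − (-22) + 4 = 5.
GR = (1 − 1/5) × 5² / 16 = 0.8 × 25 / 16 = 1.25 dB.
Output = -21 − 1.25 = -22.25 dBV.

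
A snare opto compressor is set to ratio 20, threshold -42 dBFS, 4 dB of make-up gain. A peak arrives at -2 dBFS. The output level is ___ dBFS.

-36 dBFS

-2 dBFS sits 40 dB over threshold.
20:1 compression reduces that to 40/20 = 2 dB over.
So the level is -42 + 2 = -40 dBFS; make-up adds 4 dB, giving -36 dBFS.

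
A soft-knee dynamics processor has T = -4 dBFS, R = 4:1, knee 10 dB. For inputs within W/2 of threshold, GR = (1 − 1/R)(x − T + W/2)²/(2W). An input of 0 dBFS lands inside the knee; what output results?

x − T + W/2 = 0 − (-4) + 5 = 9.
GR = (1 − 1/4) × 9² / 20 = 0.75 × 81 / 20 = 3.0375 dB.
Output = 0 − 3.0375 = -3.0375 dBFS.

-3.0375 dBFS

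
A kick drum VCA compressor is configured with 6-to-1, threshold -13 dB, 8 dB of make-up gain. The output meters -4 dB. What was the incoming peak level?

-7 dB

Remove make-up: -4 − 8 = -12 dB.
Post-compression overshoot = -12 − (-13) = 1 dB.
Input overshoot = R × output overshoot = 6 dB → input = -13 + 6 = -7 dB.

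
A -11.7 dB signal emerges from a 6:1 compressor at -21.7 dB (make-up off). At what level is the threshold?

-23.7 dB

Input is 12 dB above T (since output overshoot × R = input overshoot: (-21.7 − T)·6 = -11.7 − T gives T = -23.7 dB).
Check: -23.7 + (-11.7 − (-23.7))/6 = -23.7 + 2 = -21.7 dB. ✓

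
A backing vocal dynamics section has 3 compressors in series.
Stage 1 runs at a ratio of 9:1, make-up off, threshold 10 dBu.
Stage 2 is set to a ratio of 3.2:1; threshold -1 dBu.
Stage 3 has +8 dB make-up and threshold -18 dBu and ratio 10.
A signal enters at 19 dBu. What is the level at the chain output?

-7.925 dBu

Stage 1: 9 dB above 10 dBu, reduced 9:1 to 1 dB above → 11 dBu.
Stage 2: 11 dBu is 12 dB over -1 dBu; at 3.2:1 that becomes 3.75 dB over, giving 2.75 dBu.
Stage 3: overshoot 20.75 dB → 20.75/10 = 2.075 dB → -15.925 dBu; +8 dB make-up → -7.925 dBu.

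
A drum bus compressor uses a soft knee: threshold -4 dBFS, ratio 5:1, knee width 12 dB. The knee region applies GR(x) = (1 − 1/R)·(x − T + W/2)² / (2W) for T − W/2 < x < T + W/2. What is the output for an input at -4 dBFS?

-5.2 dBFS

x − T + W/2 = -4 − (-4) + 6 = 6.
GR = (1 − 1/5) × 6² / 24 = 0.8 × 36 / 24 = 1.2 dB.
Output = -4 − 1.2 = -5.2 dBFS.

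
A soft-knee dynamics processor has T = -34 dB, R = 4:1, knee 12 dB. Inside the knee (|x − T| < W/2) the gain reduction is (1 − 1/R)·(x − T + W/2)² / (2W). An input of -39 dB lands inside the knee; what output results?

-39.03125 dB

x − T + W/2 = -39 − (-34) + 6 = 1.
GR = (1 − 1/4) × 1² / 24 = 0.75 × 1 / 24 = 0.03125 dB.
Output = -39 − 0.03125 = -39.03125 dB.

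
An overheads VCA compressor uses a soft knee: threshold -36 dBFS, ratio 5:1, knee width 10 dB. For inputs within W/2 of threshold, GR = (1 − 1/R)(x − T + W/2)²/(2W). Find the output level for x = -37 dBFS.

-37.64 dBFS

x − T + W/2 = -37 − (-36) + 5 = 4.
GR = (1 − 1/5) × 4² / 20 = 0.8 × 16 / 20 = 0.64 dB.
Output = -37 − 0.64 = -37.64 dBFS.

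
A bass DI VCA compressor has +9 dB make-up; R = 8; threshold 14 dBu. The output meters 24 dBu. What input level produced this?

22 dBu

Stripping the +9 dB make-up gives 15 dBu at the gain stage.
Post-compression overshoot = 15 − 14 = 1 dB.
Input overshoot = R × output overshoot = 8 dB → input = 14 + 8 = 22 dBu.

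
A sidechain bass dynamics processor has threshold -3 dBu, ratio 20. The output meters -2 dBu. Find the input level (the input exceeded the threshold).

That's 1 dB above the -3 dBu threshold.
Input overshoot = R × output overshoot = 20 dB → input = -3 + 20 = 17 dBu.

17 dBu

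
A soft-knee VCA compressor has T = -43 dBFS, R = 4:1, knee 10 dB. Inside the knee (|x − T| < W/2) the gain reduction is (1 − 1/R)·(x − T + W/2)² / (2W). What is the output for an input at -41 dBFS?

-42.8375 dBFS

x − T + W/2 = -41 − (-43) + 5 = 7.
GR = (1 − 1/4) × 7² / 20 = 0.75 × 49 / 20 = 1.8375 dB.
Output = -41 − 1.8375 = -42.8375 dBFS.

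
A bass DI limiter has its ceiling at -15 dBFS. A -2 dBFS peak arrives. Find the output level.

The limiter clamps the peak to its -15 dBFS ceiling.

-15 dBFS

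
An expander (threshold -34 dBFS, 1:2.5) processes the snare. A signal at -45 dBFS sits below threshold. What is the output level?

-61.5 dBFS

Below threshold, a 1:2.5 expander applies gain = (2.5−1)×(T − x) of attenuation.
(2.5−1) × 11 = 16.5 dB, so output = -45 − 16.5 = -61.5 dBFS.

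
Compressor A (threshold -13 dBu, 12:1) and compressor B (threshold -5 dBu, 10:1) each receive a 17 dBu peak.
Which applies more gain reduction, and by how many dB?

A, by 7.7 dB

A: GR = 30 − 30/12 = 27.5 dB.
B: GR = 22 − 22/10 = 19.8 dB.
A applies 7.7 dB more gain reduction.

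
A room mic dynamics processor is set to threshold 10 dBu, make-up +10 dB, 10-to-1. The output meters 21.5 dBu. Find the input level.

25 dBu

Remove make-up: 21.5 − 10 = 11.5 dBu.
Post-compression overshoot = 11.5 − 10 = 1.5 dB.
Input overshoot = R × output overshoot = 15 dB → input = 10 + 15 = 25 dBu.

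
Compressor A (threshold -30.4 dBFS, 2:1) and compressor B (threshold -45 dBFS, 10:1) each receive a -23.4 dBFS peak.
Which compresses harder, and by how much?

B, by 15.94 dB

A: GR = 7 − 7/2 = 3.5 dB.
B: GR = 21.6 − 21.6/10 = 19.44 dB.
Difference: 15.94 dB in favour of B.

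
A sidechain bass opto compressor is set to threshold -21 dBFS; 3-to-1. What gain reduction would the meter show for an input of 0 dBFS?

14 dB

Overshoot = 0 − (-21) = 21 dB.
After 3:1 compression the overshoot becomes 21/3 = 7 dB.
GR = overshoot in − overshoot out = 21 − 7 = 14 dB.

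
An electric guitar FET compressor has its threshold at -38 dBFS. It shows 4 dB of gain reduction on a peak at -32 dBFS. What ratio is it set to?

Input overshoot = -32 − (-38) = 6 dB.
Output overshoot = 6 − 4 = 2 dB.
Ratio = input overshoot / output overshoot = 6 / 2 = 3.

3:1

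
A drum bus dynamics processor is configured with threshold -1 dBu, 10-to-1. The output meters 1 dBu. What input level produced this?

19 dBu

That's 2 dB above the -1 dBu threshold.
Input overshoot = R × output overshoot = 20 dB → input = -1 + 20 = 19 dBu.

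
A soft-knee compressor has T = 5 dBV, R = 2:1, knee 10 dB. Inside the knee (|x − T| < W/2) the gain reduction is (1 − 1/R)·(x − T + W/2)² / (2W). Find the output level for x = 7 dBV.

5.775 dBV

x − T + W/2 = 7 − 5 + 5 = 7.
GR = (1 − 1/2) × 7² / 20 = 0.5 × 49 / 20 = 1.225 dB.
Output = 7 − 1.225 = 5.775 dBV.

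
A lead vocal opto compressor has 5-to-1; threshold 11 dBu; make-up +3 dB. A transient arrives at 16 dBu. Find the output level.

Overshoot: 16 − 11 = 5 dB.
At 5:1 the overshoot is divided by 5, leaving 1 dB above threshold.
So the level is 11 + 1 = 12 dBu; make-up adds 3 dB, giving 15 dBu.

15 dBu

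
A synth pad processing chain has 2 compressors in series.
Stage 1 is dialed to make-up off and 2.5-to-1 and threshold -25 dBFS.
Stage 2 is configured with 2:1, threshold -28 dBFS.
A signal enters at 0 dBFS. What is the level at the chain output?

-21.5 dBFS

Stage 1: 25 dB above -25 dBFS, reduced 2.5:1 to 10 dB above → -15 dBFS.
Stage 2: overshoot 13 dB → 13/2 = 6.5 dB → -21.5 dBFS.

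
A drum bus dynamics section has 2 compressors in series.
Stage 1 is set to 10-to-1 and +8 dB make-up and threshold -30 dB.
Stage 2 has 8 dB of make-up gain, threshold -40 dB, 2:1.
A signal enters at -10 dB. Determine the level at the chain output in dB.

-22 dB

Stage 1: overshoot 20 dB → 20/10 = 2 dB → -28 dB; +8 dB make-up → -20 dB.
Stage 2: -20 dB is 20 dB over -40 dB; at 2:1 that becomes 10 dB over, giving -30 dB; +8 dB make-up → -22 dB.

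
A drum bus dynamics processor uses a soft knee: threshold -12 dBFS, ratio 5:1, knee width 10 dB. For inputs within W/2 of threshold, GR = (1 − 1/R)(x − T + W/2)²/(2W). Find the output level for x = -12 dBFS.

x − T + W/2 = -12 − (-12) + 5 = 5.
GR = (1 − 1/5) × 5² / 20 = 0.8 × 25 / 20 = 1 dB.
Output = -12 − 1 = -13 dBFS.

-13 dBFS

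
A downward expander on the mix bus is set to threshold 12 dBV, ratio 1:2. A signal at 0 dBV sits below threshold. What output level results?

Undershoot = 12 − 0 = 12 dB.
At 1:2, that expands to 24 dB under threshold.
Output = 12 − 24 = -12 dBV.

-12 dBV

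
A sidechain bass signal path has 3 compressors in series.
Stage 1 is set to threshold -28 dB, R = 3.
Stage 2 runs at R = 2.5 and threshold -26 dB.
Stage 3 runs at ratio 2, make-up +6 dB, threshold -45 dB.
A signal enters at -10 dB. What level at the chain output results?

-28.7 dB

Stage 1: overshoot 18 dB → 18/3 = 6 dB → -22 dB.
Stage 2: 4 dB above -26 dB, reduced 2.5:1 to 1.6 dB above → -24.4 dB.
Stage 3: -24.4 dB is 20.6 dB over -45 dB; at 2:1 that becomes 10.3 dB over, giving -34.7 dB; +6 dB make-up → -28.7 dB.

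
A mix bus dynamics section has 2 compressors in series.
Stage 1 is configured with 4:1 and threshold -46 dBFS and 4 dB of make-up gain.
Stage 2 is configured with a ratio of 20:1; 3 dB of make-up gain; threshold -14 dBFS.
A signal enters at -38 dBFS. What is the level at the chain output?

Stage 1: -38 dBFS is 8 dB over -46 dBFS; at 4:1 that becomes 2 dB over, giving -44 dBFS; +4 dB make-up → -40 dBFS.
Stage 2: -40 dBFS ≤ -14 dBFS, so stage 2 doesn't engage; make-up brings it to -37 dBFS.

-37 dBFS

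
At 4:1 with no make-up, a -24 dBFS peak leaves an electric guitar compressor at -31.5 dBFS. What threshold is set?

Input is 10 dB above T (since output overshoot × R = input overshoot: (-31.5 − T)·4 = -24 − T gives T = -34 dBFS).
Check: -34 + (-24 − (-34))/4 = -34 + 2.5 = -31.5 dBFS. ✓

-34 dBFS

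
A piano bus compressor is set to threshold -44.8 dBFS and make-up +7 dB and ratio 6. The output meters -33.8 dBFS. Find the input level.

Before make-up, the level was -33.8 − 7 = -40.8 dBFS.
Post-compression overshoot = -40.8 − (-44.8) = 4 dB.
Undo the ratio: input overshoot = 4 × 6 = 24 dB, giving input = -20.8 dBFS.

-20.8 dBFS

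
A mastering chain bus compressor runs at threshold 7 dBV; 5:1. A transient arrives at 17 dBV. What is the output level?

Overshoot: 17 − 7 = 10 dB.
The 10 dB excess becomes 2 dB after 5:1 reduction.
Output = 7 + 2 = 9 dBV.

9 dBV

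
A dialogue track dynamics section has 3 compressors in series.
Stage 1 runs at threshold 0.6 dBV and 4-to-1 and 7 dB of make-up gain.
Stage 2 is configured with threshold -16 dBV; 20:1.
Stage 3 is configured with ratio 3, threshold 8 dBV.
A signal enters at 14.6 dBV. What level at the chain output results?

Stage 1: 14.6 dBV is 14 dB over 0.6 dBV; at 4:1 that becomes 3.5 dB over, giving 4.1 dBV; +7 dB make-up → 11.1 dBV.
Stage 2: 11.1 dBV is 27.1 dB over -16 dBV; at 20:1 that becomes 1.355 dB over, giving -14.645 dBV.
Stage 3: -14.645 dBV is at or below the 8 dBV threshold — no compression; output -14.645 dBV.

-14.645 dBV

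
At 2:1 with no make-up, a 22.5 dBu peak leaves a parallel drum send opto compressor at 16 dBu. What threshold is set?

Gain reduction = 22.5 − 16 = 6.5 dB; output overshoot = GR / (R − 1) = 6.5 / 1 = 6.5 dB.
Threshold = output − output overshoot = 16 − 6.5 = 9.5 dBu.

9.5 dBu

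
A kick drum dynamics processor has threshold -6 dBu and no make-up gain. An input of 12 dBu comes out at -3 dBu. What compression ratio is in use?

6:1

Input overshoot = 12 − (-6) = 18 dB; output overshoot = -3 − (-6) = 3 dB.
Ratio = 18 / 3 = 6.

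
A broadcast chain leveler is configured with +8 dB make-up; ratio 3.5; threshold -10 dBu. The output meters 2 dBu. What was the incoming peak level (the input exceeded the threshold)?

Before make-up, the level was 2 − 8 = -6 dBu.
The compressed level sits -6 − (-10) = 4 dB over threshold.
Before 3.5:1 compression the overshoot was 4 × 3.5 = 14 dB, so input = -10 + 14 = 4 dBu.

4 dBu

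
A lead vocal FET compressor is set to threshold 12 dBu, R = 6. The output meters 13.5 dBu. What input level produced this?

21 dBu

Post-compression overshoot = 13.5 − 12 = 1.5 dB.
Input overshoot = R × output overshoot = 9 dB → input = 12 + 9 = 21 dBu.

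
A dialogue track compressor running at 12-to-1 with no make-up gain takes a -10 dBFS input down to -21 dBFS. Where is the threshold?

Input is 12 dB above T (since output overshoot × R = input overshoot: (-21 − T)·12 = -10 − T gives T = -22 dBFS).
Check: -22 + (-10 − (-22))/12 = -22 + 1 = -21 dBFS. ✓

-22 dBFS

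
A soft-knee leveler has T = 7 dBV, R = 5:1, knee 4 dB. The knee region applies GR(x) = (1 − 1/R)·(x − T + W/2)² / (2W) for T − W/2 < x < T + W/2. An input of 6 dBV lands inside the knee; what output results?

5.9 dBV

x − T + W/2 = 6 − 7 + 2 = 1.
GR = (1 − 1/5) × 1² / 8 = 0.8 × 1 / 8 = 0.1 dB.
Output = 6 − 0.1 = 5.9 dBV.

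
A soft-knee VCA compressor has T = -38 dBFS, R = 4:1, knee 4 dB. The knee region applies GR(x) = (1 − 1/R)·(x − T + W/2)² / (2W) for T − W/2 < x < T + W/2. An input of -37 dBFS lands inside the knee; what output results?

-37.84375 dBFS

x − T + W/2 = -37 − (-38) + 2 = 3.
GR = (1 − 1/4) × 3² / 8 = 0.75 × 9 / 8 = 0.84375 dB.
Output = -37 − 0.84375 = -37.84375 dBFS.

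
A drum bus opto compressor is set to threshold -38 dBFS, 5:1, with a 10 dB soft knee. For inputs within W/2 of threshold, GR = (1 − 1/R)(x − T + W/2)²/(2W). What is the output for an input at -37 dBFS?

-38.44 dBFS

x − T + W/2 = -37 − (-38) + 5 = 6.
GR = (1 − 1/5) × 6² / 20 = 0.8 × 36 / 20 = 1.44 dB.
Output = -37 − 1.44 = -38.44 dBFS.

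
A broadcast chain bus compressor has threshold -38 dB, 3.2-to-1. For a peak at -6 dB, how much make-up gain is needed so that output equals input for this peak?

22 dB

Overshoot 32 dB → 32/3.2 = 10 dB after compression, so the compressed level is -38 + 10 = -28 dB.
Make-up = target − compressed = -6 − (-28) = 22 dB.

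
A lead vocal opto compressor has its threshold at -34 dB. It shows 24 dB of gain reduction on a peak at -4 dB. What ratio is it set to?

Input overshoot = -4 − (-34) = 30 dB.
Output overshoot = 30 − 24 = 6 dB.
Ratio = input overshoot / output overshoot = 30 / 6 = 5.

5:1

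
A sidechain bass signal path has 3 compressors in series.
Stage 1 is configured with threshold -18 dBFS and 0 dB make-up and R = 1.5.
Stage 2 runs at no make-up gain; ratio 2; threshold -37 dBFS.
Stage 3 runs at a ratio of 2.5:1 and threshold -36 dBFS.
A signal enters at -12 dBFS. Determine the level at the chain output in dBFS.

-31.8 dBFS

Stage 1: -12 dBFS is 6 dB over -18 dBFS; at 1.5:1 that becomes 4 dB over, giving -14 dBFS.
Stage 2: overshoot 23 dB → 23/2 = 11.5 dB → -25.5 dBFS.
Stage 3: overshoot 10.5 dB → 10.5/2.5 = 4.2 dB → -31.8 dBFS.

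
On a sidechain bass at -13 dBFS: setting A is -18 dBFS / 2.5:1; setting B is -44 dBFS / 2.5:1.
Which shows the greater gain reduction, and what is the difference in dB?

B, by 15.6 dB

A: 5 dB over, compressed to 2 dB over, so 3 dB of GR.
B: 31 dB over, compressed to 12.4 dB over, so 18.6 dB of GR.
Difference: 15.6 dB in favour of B.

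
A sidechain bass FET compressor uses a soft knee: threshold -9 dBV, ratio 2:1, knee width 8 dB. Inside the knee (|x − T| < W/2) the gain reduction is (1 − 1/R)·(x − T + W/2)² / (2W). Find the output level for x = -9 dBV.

-9.5 dBV

x − T + W/2 = -9 − (-9) + 4 = 4.
GR = (1 − 1/2) × 4² / 16 = 0.5 × 16 / 16 = 0.5 dB.
Output = -9 − 0.5 = -9.5 dBV.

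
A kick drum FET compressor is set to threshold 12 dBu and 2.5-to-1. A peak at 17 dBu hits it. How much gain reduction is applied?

3 dB

The signal is 5 dB above threshold.
At 2.5:1, output sits 5/2.5 = 2 dB above threshold.
So the signal is attenuated by 5 − 2 = 3 dB.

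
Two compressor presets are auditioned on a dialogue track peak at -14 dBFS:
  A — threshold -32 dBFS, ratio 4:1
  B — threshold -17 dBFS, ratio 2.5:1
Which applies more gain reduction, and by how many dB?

A, by 11.7 dB

A: 18 dB over, compressed to 4.5 dB over, so 13.5 dB of GR.
B: 3 dB over, compressed to 1.2 dB over, so 1.8 dB of GR.
Difference: 11.7 dB in favour of A.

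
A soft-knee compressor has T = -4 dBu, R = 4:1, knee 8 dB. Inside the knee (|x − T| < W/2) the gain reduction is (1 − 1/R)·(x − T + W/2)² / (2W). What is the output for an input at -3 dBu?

-4.171875 dBu

x − T + W/2 = -3 − (-4) + 4 = 5.
GR = (1 − 1/4) × 5² / 16 = 0.75 × 25 / 16 = 1.171875 dB.
Output = -3 − 1.171875 = -4.171875 dBu.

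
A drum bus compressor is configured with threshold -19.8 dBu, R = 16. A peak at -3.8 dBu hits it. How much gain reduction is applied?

The signal is 16 dB above threshold.
A 16:1 ratio leaves 1 dB of that excess.
GR = overshoot in − overshoot out = 16 − 1 = 15 dB.

15 dB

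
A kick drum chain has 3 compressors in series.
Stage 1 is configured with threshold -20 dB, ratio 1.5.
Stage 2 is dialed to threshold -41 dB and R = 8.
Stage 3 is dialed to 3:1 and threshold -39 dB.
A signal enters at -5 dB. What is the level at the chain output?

-38.375 dB

Stage 1: overshoot 15 dB → 15/1.5 = 10 dB → -10 dB.
Stage 2: 31 dB above -41 dB, reduced 8:1 to 3.875 dB above → -37.125 dB.
Stage 3: -37.125 dB is 1.875 dB over -39 dB; at 3:1 that becomes 0.625 dB over, giving -38.375 dB.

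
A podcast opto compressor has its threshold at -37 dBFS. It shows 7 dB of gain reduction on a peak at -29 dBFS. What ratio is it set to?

8:1

Input overshoot = -29 − (-37) = 8 dB.
Output overshoot = 8 − 7 = 1 dB.
Ratio = input overshoot / output overshoot = 8 / 1 = 8.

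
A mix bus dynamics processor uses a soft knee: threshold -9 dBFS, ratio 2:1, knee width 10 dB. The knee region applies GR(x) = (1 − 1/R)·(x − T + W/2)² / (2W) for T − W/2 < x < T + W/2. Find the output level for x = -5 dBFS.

-7.025 dBFS

x − T + W/2 = -5 − (-9) + 5 = 9.
GR = (1 − 1/2) × 9² / 20 = 0.5 × 81 / 20 = 2.025 dB.
Output = -5 − 2.025 = -7.025 dBFS.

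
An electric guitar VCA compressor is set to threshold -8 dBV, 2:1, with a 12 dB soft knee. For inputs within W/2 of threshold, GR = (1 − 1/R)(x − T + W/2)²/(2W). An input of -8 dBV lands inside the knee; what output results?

-8.75 dBV

x − T + W/2 = -8 − (-8) + 6 = 6.
GR = (1 − 1/2) × 6² / 24 = 0.5 × 36 / 24 = 0.75 dB.
Output = -8 − 0.75 = -8.75 dBV.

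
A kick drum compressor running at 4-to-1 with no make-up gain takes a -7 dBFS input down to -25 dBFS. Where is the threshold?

Let T be the threshold. Output overshoot = (input overshoot)/R, so -25 − T = (-7 − T)/4.
4·(-25 − T) = -7 − T → 3·T = -100 − (-7) = -93.
T = -93/3 = -31 dBFS.

-31 dBFS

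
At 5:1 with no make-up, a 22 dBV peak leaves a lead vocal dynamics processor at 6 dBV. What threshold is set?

2 dBV

Let T be the threshold. Output overshoot = (input overshoot)/R, so 6 − T = (22 − T)/5.
5·(6 − T) = 22 − T → 4·T = 30 − 22 = 8.
T = 8/4 = 2 dBV.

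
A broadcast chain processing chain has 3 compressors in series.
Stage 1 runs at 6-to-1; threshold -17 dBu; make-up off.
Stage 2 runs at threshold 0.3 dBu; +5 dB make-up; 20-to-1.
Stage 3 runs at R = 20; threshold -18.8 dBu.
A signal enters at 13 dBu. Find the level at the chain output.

Stage 1: 30 dB above -17 dBu, reduced 6:1 to 5 dB above → -12 dBu.
Stage 2: below threshold (-12 ≤ 0.3); passes unchanged; make-up brings it to -7 dBu.
Stage 3: overshoot 11.8 dB → 11.8/20 = 0.59 dB → -18.21 dBu.

-18.21 dBu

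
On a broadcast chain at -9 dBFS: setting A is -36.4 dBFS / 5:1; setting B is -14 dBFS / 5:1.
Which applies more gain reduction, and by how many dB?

A: 27.4 dB over, compressed to 5.48 dB over, so 21.92 dB of GR.
B: 5 dB over, compressed to 1 dB over, so 4 dB of GR.
Difference: 17.92 dB in favour of A.

A, by 17.92 dB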